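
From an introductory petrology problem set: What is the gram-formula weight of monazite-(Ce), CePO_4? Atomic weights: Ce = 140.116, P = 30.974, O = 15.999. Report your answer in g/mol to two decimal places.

The formula mass is the sum 1·140.116 + 1·30.974 + 4·15.999.

235.09 g/mol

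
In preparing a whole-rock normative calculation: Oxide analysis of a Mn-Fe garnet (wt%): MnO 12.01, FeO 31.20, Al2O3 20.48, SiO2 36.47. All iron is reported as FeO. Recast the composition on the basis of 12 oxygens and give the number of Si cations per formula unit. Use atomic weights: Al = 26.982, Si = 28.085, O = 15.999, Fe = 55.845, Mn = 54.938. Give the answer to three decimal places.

MnO (M=70.937): mol = 0.16931; Mn = 0.16931, O = 0.16931.
FeO (M=71.844): mol = 0.43427; Fe = 0.43427, O = 0.43427.
Al2O3 (M=101.961): mol = 0.20086; Al = 0.40172, O = 0.60258.
SiO2 (M=60.083): mol = 0.60699; Si = 0.60699, O = 1.21398.
ΣO = 2.42014; factor = 12/ΣO = 4.95839.
Si apfu = 0.60699 × 4.95839 = 3.010.

3.010 Si apfu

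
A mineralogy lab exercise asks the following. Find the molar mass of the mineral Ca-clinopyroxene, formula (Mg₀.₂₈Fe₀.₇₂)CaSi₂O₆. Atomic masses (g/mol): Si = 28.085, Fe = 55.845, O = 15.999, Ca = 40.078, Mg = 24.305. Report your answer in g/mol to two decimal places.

The formula mass is the sum 0.28*24.305 + 0.72*55.845 + 1*40.078 + 2*28.085 + 6*15.999.

239.26 g/mol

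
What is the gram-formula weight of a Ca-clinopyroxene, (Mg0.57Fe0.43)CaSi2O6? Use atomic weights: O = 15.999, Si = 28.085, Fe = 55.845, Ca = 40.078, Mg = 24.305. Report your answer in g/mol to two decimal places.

230.11 g/mol

M = 0.57×24.305 + 0.43×55.845 + 1×40.078 + 2×28.085 + 6×15.999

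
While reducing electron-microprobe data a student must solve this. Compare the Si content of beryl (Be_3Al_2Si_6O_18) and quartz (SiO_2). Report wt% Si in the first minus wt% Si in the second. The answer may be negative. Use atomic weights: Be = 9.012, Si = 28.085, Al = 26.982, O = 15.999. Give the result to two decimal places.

M(Be_3Al_2Si_6O_18) = 537.492 g/mol, so wt% Si = 168.510/537.492 × 100 = 31.35%.
M(SiO_2) = 60.083 g/mol, so wt% Si = 28.085/60.083 × 100 = 46.74%.
31.35 − 46.74 = -15.39 pp.

-15.39 percentage points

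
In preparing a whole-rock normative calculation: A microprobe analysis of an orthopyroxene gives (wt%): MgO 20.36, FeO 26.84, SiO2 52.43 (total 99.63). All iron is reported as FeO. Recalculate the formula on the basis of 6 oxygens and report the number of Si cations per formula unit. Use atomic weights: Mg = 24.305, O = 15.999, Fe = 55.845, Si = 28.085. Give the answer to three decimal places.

1.995 Si apfu

20.36 wt% MgO ÷ 40.304 g/mol = 0.50516 mol, giving 0.50516 Mg and 0.50516 O.
26.84 wt% FeO ÷ 71.844 g/mol = 0.37359 mol, giving 0.37359 Fe and 0.37359 O.
52.43 wt% SiO2 ÷ 60.083 g/mol = 0.87263 mol, giving 0.87263 Si and 1.74526 O.
Oxygen sums to 2.62401; scaling by 6/2.62401 = 2.28658 puts the formula on 6 O.
Si: 0.87263 × 2.28658 = 1.995 atoms per formula unit.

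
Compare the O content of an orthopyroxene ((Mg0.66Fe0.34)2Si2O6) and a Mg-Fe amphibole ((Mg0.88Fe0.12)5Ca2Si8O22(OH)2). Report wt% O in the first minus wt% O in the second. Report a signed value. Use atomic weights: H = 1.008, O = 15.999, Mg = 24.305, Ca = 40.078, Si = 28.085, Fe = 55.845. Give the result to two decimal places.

M((Mg0.66Fe0.34)2Si2O6) = 222.221 g/mol, so wt% O = 95.994/222.221 × 100 = 43.20%.
M((Mg0.88Fe0.12)5Ca2Si8O22(OH)2) = 831.277 g/mol, so wt% O = 383.976/831.277 × 100 = 46.19%.
43.20 − 46.19 = -2.99 pp.

-2.99 percentage points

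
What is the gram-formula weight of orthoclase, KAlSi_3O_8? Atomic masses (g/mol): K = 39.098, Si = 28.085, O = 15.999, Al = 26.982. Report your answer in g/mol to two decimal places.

The formula mass is the sum 1(39.098) + 1(26.982) + 3(28.085) + 8(15.999).

278.33 g/mol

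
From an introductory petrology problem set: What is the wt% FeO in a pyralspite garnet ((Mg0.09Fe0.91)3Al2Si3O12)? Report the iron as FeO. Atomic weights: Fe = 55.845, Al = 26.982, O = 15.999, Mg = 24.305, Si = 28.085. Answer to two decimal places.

40.09 wt%

M((Mg0.09Fe0.91)3Al2Si3O12) = 489.226 g/mol; M(FeO) = 71.844 g/mol.
Moles FeO per formula unit = 2.73 Fe ÷ 1 = 2.7300.
FeO fraction = (2.7300 × 71.844) / 489.226 = 196.134/489.226 = 0.4009.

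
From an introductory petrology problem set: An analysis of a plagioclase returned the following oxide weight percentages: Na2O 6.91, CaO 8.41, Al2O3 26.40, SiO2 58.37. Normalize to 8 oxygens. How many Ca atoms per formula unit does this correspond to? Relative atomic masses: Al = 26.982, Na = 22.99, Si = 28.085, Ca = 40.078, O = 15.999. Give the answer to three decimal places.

6.91 wt% Na2O ÷ 61.979 g/mol = 0.11149 mol, giving 0.22298 Na and 0.11149 O.
8.41 wt% CaO ÷ 56.077 g/mol = 0.14997 mol, giving 0.14997 Ca and 0.14997 O.
26.40 wt% Al2O3 ÷ 101.961 g/mol = 0.25892 mol, giving 0.51784 Al and 0.77676 O.
58.37 wt% SiO2 ÷ 60.083 g/mol = 0.97149 mol, giving 0.97149 Si and 1.94298 O.
Oxygen sums to 2.98120; scaling by 8/2.98120 = 2.68348 puts the formula on 8 O.
Ca: 0.14997 × 2.68348 = 0.402 atoms per formula unit.

0.402 Ca apfu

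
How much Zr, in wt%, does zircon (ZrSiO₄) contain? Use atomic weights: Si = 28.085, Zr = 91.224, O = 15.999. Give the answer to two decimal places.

49.77 wt%

Formula mass = 1·91.224 + 1·28.085 + 4·15.999 = 183.305 g/mol, of which 91.224 g is Zr.
So Zr makes up 91.224/183.305 = 0.4977 of the mass, i.e. 49.77%.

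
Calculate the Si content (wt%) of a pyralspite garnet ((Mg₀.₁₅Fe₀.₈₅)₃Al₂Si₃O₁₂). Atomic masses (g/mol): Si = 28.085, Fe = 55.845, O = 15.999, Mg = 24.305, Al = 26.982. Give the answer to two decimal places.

17.42 wt%

M((Mg₀.₁₅Fe₀.₈₅)₃Al₂Si₃O₁₂) = 483.549 g/mol.
Si contributes 3 × 28.085 = 84.255 g per mole.
84.255/483.549 = 0.1742 → 17.42%.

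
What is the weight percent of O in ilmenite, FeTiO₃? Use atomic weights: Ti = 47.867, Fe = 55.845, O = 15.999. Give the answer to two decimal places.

Formula mass = 1×55.845 + 1×47.867 + 3×15.999 = 151.709 g/mol, of which 47.997 g is O.
So O makes up 47.997/151.709 = 0.3164 of the mass, i.e. 31.64%.

31.64 wt%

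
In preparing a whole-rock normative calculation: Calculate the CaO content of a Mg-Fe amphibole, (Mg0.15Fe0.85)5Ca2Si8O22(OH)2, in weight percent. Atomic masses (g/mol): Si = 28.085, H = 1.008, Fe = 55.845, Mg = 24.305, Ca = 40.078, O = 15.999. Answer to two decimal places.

11.85 wt%

Molar mass of (Mg0.15Fe0.85)5Ca2Si8O22(OH)2 = 0.75×24.305 + 4.25×55.845 + 2×40.078 + 8×28.085 + 24×15.999 + 2×1.008 = 946.398 g/mol.
Each formula unit contains 2 Ca, equivalent to 2/1 = 2.0000 mol CaO.
M(CaO) = 1×40.078 + 1×15.999 = 56.077 g/mol.
Mass of CaO per formula unit = 2.0000 × 56.077 = 112.154 g.
CaO wt% = 112.154 / 946.398 × 100 = 11.85%.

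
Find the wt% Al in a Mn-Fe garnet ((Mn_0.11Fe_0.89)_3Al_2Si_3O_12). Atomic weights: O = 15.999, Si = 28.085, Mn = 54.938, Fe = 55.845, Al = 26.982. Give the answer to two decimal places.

10.85 mass %

Molar mass of (Mn_0.11Fe_0.89)_3Al_2Si_3O_12: 0.33×54.938 + 2.67×55.845 + 2×26.982 + 3×28.085 + 12×15.999 = 497.443 g/mol.
Mass of Al per formula unit: 2 × 26.982 = 53.964 g.
Weight fraction Al = 53.964 / 497.443 = 0.1085.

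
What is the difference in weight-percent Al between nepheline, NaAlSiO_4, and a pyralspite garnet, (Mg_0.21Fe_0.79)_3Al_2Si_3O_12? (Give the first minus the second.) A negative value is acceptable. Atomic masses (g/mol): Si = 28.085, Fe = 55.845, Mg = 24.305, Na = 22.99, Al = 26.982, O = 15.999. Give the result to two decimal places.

7.70 percentage points

M(NaAlSiO_4) = 142.053 g/mol, so wt% Al = 26.982/142.053 × 100 = 18.99%.
M((Mg_0.21Fe_0.79)_3Al_2Si_3O_12) = 477.872 g/mol, so wt% Al = 53.964/477.872 × 100 = 11.29%.
18.99 − 11.29 = 7.70 pp.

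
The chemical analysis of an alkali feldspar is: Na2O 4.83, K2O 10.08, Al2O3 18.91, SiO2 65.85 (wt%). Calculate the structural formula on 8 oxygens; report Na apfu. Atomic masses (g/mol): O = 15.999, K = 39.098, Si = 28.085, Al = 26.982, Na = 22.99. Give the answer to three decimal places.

0.425 Na apfu

4.83 wt% Na2O ÷ 61.979 g/mol = 0.07793 mol, giving 0.15586 Na and 0.07793 O.
10.08 wt% K2O ÷ 94.195 g/mol = 0.10701 mol, giving 0.21402 K and 0.10701 O.
18.91 wt% Al2O3 ÷ 101.961 g/mol = 0.18546 mol, giving 0.37092 Al and 0.55638 O.
65.85 wt% SiO2 ÷ 60.083 g/mol = 1.09598 mol, giving 1.09598 Si and 2.19196 O.
Oxygen sums to 2.93328; scaling by 8/2.93328 = 2.72732 puts the formula on 8 O.
Na: 0.15586 × 2.72732 = 0.425 atoms per formula unit.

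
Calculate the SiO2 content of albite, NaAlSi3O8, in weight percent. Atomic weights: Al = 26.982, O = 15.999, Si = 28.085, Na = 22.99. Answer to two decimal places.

M(NaAlSi3O8) = 262.219 g/mol; M(SiO2) = 60.083 g/mol.
Moles SiO2 per formula unit = 3 Si ÷ 1 = 3.0000.
SiO2 fraction = (3.0000 × 60.083) / 262.219 = 180.249/262.219 = 0.6874.

68.74 wt%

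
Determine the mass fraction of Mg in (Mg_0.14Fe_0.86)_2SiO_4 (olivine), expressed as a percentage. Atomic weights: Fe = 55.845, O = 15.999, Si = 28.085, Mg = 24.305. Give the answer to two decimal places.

M((Mg_0.14Fe_0.86)_2SiO_4) = 194.940 g/mol.
Mg contributes 0.28 × 24.305 = 6.805 g per mole.
6.805/194.940 = 0.0349 → 3.49%.

3.49 weight percent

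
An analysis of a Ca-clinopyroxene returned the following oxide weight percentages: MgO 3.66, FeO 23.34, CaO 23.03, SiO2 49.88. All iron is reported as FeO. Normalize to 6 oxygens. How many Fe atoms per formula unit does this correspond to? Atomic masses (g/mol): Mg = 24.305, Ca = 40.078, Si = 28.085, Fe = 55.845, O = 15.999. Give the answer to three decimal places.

0.784 Fe apfu

3.66 wt% MgO ÷ 40.304 g/mol = 0.09081 mol, giving 0.09081 Mg and 0.09081 O.
23.34 wt% FeO ÷ 71.844 g/mol = 0.32487 mol, giving 0.32487 Fe and 0.32487 O.
23.03 wt% CaO ÷ 56.077 g/mol = 0.41069 mol, giving 0.41069 Ca and 0.41069 O.
49.88 wt% SiO2 ÷ 60.083 g/mol = 0.83018 mol, giving 0.83018 Si and 1.66036 O.
Oxygen sums to 2.48673; scaling by 6/2.48673 = 2.41281 puts the formula on 6 O.
Fe: 0.32487 × 2.41281 = 0.784 atoms per formula unit.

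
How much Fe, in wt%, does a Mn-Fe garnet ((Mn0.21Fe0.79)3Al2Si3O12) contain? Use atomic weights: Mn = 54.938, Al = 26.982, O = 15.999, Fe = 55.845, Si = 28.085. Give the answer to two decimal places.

26.62 wt%

Molar mass of (Mn0.21Fe0.79)3Al2Si3O12: 0.63·54.938 + 2.37·55.845 + 2·26.982 + 3·28.085 + 12·15.999 = 497.171 g/mol.
Mass of Fe per formula unit: 2.37 × 55.845 = 132.353 g.
Weight fraction Fe = 132.353 / 497.171 = 0.2662.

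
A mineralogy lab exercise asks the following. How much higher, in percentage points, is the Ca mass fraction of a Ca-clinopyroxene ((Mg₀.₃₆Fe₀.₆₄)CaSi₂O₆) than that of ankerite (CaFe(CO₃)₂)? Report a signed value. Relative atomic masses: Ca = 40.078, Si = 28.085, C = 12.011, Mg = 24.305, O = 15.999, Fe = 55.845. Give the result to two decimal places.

-1.63 percentage points

Ca in (Mg₀.₃₆Fe₀.₆₄)CaSi₂O₆: molar mass 236.733 g/mol; 1×40.078 = 40.078 g → 16.93 wt%.
Ca in CaFe(CO₃)₂: molar mass 215.939 g/mol; 1×40.078 = 40.078 g → 18.56 wt%.
Difference = 16.93 − 18.56 = -1.63 percentage points.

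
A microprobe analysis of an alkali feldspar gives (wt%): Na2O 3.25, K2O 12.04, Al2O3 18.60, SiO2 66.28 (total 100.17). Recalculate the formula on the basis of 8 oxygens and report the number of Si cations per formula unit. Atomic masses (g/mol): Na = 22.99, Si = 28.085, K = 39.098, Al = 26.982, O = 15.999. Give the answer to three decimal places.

3.008 Si apfu

Na2O (M=61.979): mol = 0.05244; Na = 0.10488, O = 0.05244.
K2O (M=94.195): mol = 0.12782; K = 0.25564, O = 0.12782.
Al2O3 (M=101.961): mol = 0.18242; Al = 0.36484, O = 0.54726.
SiO2 (M=60.083): mol = 1.10314; Si = 1.10314, O = 2.20628.
ΣO = 2.93380; factor = 8/ΣO = 2.72684.
Si apfu = 1.10314 × 2.72684 = 3.008.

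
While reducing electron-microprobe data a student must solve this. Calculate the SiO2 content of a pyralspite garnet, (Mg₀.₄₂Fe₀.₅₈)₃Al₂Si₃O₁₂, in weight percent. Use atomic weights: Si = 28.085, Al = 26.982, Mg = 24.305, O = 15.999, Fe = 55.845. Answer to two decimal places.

Molar mass of (Mg₀.₄₂Fe₀.₅₈)₃Al₂Si₃O₁₂ = 1.26·24.305 + 1.74·55.845 + 2·26.982 + 3·28.085 + 12·15.999 = 458.002 g/mol.
Each formula unit contains 3 Si, equivalent to 3/1 = 3.0000 mol SiO2.
M(SiO2) = 1×28.085 + 2×15.999 = 60.083 g/mol.
Mass of SiO2 per formula unit = 3.0000 × 60.083 = 180.249 g.
SiO2 wt% = 180.249 / 458.002 × 100 = 39.36%.

39.36 wt%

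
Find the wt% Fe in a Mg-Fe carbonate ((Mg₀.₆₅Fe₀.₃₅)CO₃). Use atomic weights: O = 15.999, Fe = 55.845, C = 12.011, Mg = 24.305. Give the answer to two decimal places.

20.50 mass %

Formula mass = 0.65·24.305 + 0.35·55.845 + 1·12.011 + 3·15.999 = 95.352 g/mol, of which 19.546 g is Fe.
So Fe makes up 19.546/95.352 = 0.2050 of the mass, i.e. 20.50%.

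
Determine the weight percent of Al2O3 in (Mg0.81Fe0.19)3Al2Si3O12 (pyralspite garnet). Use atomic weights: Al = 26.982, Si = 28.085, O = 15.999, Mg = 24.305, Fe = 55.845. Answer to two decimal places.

Molar mass of (Mg0.81Fe0.19)3Al2Si3O12 = 2.43·24.305 + 0.57·55.845 + 2·26.982 + 3·28.085 + 12·15.999 = 421.100 g/mol.
Each formula unit contains 2 Al, equivalent to 2/2 = 1.0000 mol Al2O3.
M(Al2O3) = 2×26.982 + 3×15.999 = 101.961 g/mol.
Mass of Al2O3 per formula unit = 1.0000 × 101.961 = 101.961 g.
Al2O3 wt% = 101.961 / 421.100 × 100 = 24.21%.

24.21 wt%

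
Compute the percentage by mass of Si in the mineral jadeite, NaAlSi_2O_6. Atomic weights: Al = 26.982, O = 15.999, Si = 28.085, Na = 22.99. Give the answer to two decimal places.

27.79 wt%

M(NaAlSi_2O_6) = 202.136 g/mol.
Si contributes 2 × 28.085 = 56.170 g per mole.
56.170/202.136 = 0.2779 → 27.79%.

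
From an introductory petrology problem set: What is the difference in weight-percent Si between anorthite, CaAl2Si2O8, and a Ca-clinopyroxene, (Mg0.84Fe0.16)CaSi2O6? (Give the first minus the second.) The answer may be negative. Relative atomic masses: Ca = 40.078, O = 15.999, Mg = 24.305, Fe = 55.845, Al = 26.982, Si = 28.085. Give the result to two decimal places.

First mineral: 56.170 g Si in 278.204 g formula = 20.19 wt% Si.
Second mineral: 56.170 g Si in 221.593 g formula = 25.35 wt% Si.
20.19% − 25.35% gives a difference of -5.16 percentage points.

-5.16 percentage points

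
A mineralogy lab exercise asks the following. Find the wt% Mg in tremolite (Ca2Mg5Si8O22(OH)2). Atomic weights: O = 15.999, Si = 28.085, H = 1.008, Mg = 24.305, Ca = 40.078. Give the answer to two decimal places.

M(Ca2Mg5Si8O22(OH)2) = 812.353 g/mol.
Mg contributes 5 × 24.305 = 121.525 g per mole.
121.525/812.353 = 0.1496 → 14.96%.

14.96 wt%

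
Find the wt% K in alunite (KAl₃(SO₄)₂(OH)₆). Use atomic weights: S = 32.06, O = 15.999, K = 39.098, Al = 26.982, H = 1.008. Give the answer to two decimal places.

9.44 mass %

M(KAl₃(SO₄)₂(OH)₆) = 414.198 g/mol.
K contributes 1 × 39.098 = 39.098 g per mole.
39.098/414.198 = 0.0944 → 9.44%.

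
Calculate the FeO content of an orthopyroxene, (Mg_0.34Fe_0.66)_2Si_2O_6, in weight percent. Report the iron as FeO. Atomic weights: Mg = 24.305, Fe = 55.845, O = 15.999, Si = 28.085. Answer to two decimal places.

39.12 wt%

M((Mg_0.34Fe_0.66)_2Si_2O_6) = 242.407 g/mol; M(FeO) = 71.844 g/mol.
Moles FeO per formula unit = 1.32 Fe ÷ 1 = 1.3200.
FeO fraction = (1.3200 × 71.844) / 242.407 = 94.834/242.407 = 0.3912.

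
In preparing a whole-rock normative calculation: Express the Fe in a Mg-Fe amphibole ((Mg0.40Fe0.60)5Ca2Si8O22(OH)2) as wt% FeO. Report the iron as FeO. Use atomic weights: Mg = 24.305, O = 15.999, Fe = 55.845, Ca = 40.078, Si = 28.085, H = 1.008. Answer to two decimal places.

Formula mass = 906.973 g/mol.
3 Fe → 3.0000 mol FeO per formula unit; M(FeO) = 71.844, so FeO mass = 215.532 g.
215.532/906.973 × 100 = 23.76 wt%.

23.76 wt%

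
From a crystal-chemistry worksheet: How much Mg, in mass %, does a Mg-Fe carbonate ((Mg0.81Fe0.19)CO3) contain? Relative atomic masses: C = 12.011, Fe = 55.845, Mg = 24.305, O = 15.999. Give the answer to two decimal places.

21.80 mass %

M((Mg0.81Fe0.19)CO3) = 90.306 g/mol.
Mg contributes 0.81 × 24.305 = 19.687 g per mole.
19.687/90.306 = 0.2180 → 21.80%.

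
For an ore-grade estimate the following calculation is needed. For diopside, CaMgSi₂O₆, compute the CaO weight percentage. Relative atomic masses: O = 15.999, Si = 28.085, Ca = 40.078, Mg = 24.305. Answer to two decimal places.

M(CaMgSi₂O₆) = 216.547 g/mol; M(CaO) = 56.077 g/mol.
Moles CaO per formula unit = 1 Ca ÷ 1 = 1.0000.
CaO fraction = (1.0000 × 56.077) / 216.547 = 56.077/216.547 = 0.2590.

25.90 wt%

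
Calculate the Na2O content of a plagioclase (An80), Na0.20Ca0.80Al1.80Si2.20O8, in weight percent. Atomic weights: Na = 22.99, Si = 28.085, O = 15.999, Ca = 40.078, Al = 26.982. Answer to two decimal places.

Formula mass = 275.007 g/mol.
0.20 Na → 0.1000 mol Na2O per formula unit; M(Na2O) = 61.979, so Na2O mass = 6.198 g.
6.198/275.007 × 100 = 2.25 wt%.

2.25 wt%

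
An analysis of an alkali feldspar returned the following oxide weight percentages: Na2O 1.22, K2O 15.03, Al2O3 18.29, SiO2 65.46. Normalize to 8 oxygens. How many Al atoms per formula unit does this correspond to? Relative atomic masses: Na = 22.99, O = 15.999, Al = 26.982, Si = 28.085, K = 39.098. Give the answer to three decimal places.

Na2O: 1.22/61.979 = 0.01968 mol → 0.03936 mol Na, 0.01968 mol O.
K2O: 15.03/94.195 = 0.15956 mol → 0.31912 mol K, 0.15956 mol O.
Al2O3: 18.29/101.961 = 0.17938 mol → 0.35876 mol Al, 0.53814 mol O.
SiO2: 65.46/60.083 = 1.08949 mol → 1.08949 mol Si, 2.17898 mol O.
Total oxygen = 2.89636 mol. Normalization factor = 8/2.89636 = 2.76209.
Al per 8 O = 0.35876 × 2.76209 = 0.991.

0.991 Al apfu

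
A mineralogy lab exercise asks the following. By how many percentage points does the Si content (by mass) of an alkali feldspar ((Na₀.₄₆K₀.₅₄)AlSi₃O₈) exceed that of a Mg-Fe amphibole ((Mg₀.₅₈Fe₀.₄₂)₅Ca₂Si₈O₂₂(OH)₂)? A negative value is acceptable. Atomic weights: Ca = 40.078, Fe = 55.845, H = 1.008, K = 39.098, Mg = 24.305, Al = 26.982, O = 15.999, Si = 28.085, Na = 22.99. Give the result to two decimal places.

M((Na₀.₄₆K₀.₅₄)AlSi₃O₈) = 270.917 g/mol, so wt% Si = 84.255/270.917 × 100 = 31.10%.
M((Mg₀.₅₈Fe₀.₄₂)₅Ca₂Si₈O₂₂(OH)₂) = 878.587 g/mol, so wt% Si = 224.680/878.587 × 100 = 25.57%.
31.10 − 25.57 = 5.53 pp.

5.53 percentage points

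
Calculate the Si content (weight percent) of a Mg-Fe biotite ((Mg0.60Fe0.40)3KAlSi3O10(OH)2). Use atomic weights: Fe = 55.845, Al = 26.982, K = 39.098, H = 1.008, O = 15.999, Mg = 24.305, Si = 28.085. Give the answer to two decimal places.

18.51 weight percent

M((Mg0.60Fe0.40)3KAlSi3O10(OH)2) = 455.102 g/mol.
Si contributes 3 × 28.085 = 84.255 g per mole.
84.255/455.102 = 0.1851 → 18.51%.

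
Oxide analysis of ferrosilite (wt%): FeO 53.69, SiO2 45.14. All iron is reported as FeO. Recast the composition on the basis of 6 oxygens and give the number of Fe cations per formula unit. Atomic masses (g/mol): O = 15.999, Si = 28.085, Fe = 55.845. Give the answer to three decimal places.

1.993 Fe apfu

FeO (M=71.844): mol = 0.74731; Fe = 0.74731, O = 0.74731.
SiO2 (M=60.083): mol = 0.75129; Si = 0.75129, O = 1.50258.
ΣO = 2.24989; factor = 6/ΣO = 2.66680.
Fe apfu = 0.74731 × 2.66680 = 1.993.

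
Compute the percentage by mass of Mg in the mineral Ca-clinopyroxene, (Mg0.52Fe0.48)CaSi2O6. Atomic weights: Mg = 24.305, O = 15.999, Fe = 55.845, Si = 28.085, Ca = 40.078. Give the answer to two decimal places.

5.46 weight percent

Formula mass = 0.52*24.305 + 0.48*55.845 + 1*40.078 + 2*28.085 + 6*15.999 = 231.686 g/mol, of which 12.639 g is Mg.
So Mg makes up 12.639/231.686 = 0.0546 of the mass, i.e. 5.46%.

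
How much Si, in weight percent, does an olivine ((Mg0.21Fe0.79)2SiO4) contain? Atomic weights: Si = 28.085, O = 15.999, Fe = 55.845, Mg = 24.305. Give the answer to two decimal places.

14.74 weight percent

Formula mass = 0.42*24.305 + 1.58*55.845 + 1*28.085 + 4*15.999 = 190.524 g/mol, of which 28.085 g is Si.
So Si makes up 28.085/190.524 = 0.1474 of the mass, i.e. 14.74%.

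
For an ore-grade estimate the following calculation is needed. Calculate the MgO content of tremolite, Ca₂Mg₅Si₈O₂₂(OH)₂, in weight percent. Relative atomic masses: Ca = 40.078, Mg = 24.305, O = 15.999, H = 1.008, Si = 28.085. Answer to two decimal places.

Formula mass = 812.353 g/mol.
5 Mg → 5.0000 mol MgO per formula unit; M(MgO) = 40.304, so MgO mass = 201.520 g.
201.520/812.353 × 100 = 24.81 wt%.

24.81 wt%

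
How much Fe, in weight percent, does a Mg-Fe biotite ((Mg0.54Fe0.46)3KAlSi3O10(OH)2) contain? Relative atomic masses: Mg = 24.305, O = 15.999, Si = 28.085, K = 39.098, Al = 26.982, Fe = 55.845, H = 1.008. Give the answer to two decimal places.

Formula mass = 1.62×24.305 + 1.38×55.845 + 1×39.098 + 1×26.982 + 3×28.085 + 12×15.999 + 2×1.008 = 460.779 g/mol, of which 77.066 g is Fe.
So Fe makes up 77.066/460.779 = 0.1673 of the mass, i.e. 16.73%.

16.73 weight percent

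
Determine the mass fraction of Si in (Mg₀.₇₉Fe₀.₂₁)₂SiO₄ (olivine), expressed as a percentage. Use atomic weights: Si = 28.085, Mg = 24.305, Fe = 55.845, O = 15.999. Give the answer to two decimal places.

18.24 weight percent

Molar mass of (Mg₀.₇₉Fe₀.₂₁)₂SiO₄: 1.58*24.305 + 0.42*55.845 + 1*28.085 + 4*15.999 = 153.938 g/mol.
Mass of Si per formula unit: 1 × 28.085 = 28.085 g.
Weight fraction Si = 28.085 / 153.938 = 0.1824.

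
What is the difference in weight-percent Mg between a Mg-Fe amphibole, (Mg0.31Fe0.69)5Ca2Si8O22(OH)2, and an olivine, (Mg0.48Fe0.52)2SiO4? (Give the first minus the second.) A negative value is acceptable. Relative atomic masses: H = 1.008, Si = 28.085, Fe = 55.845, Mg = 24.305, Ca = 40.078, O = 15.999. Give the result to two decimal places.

First mineral: 37.673 g Mg in 921.166 g formula = 4.09 wt% Mg.
Second mineral: 23.333 g Mg in 173.493 g formula = 13.45 wt% Mg.
4.09% − 13.45% gives a difference of -9.36 percentage points.

-9.36 percentage points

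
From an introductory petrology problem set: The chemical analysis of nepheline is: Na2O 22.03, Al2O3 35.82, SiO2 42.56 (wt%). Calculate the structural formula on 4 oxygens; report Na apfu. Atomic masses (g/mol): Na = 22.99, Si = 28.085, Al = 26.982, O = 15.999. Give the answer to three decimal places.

1.006 Na apfu

22.03 wt% Na2O ÷ 61.979 g/mol = 0.35544 mol, giving 0.71088 Na and 0.35544 O.
35.82 wt% Al2O3 ÷ 101.961 g/mol = 0.35131 mol, giving 0.70262 Al and 1.05393 O.
42.56 wt% SiO2 ÷ 60.083 g/mol = 0.70835 mol, giving 0.70835 Si and 1.41670 O.
Oxygen sums to 2.82607; scaling by 4/2.82607 = 1.41539 puts the formula on 4 O.
Na: 0.71088 × 1.41539 = 1.006 atoms per formula unit.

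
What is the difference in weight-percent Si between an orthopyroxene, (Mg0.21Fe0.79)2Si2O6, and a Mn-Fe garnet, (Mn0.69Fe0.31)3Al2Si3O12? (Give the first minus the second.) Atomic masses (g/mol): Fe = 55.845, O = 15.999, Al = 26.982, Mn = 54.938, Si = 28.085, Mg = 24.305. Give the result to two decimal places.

5.42 percentage points

M((Mg0.21Fe0.79)2Si2O6) = 250.607 g/mol, so wt% Si = 56.170/250.607 × 100 = 22.41%.
M((Mn0.69Fe0.31)3Al2Si3O12) = 495.865 g/mol, so wt% Si = 84.255/495.865 × 100 = 16.99%.
22.41 − 16.99 = 5.42 pp.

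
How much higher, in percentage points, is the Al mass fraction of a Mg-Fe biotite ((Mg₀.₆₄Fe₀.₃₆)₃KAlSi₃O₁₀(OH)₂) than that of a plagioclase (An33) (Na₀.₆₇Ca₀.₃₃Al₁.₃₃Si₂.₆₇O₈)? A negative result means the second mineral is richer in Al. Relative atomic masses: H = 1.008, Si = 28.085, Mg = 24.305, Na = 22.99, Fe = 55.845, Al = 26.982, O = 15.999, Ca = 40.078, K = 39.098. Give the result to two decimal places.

Al in (Mg₀.₆₄Fe₀.₃₆)₃KAlSi₃O₁₀(OH)₂: molar mass 451.317 g/mol; 1×26.982 = 26.982 g → 5.98 wt%.
Al in Na₀.₆₇Ca₀.₃₃Al₁.₃₃Si₂.₆₇O₈: molar mass 267.494 g/mol; 1.33×26.982 = 35.886 g → 13.42 wt%.
Difference = 5.98 − 13.42 = -7.44 percentage points.

-7.44 percentage points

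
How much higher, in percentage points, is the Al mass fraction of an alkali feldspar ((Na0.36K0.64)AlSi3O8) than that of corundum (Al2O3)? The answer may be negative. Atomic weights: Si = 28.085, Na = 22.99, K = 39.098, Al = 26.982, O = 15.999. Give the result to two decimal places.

-43.03 percentage points

First mineral: 26.982 g Al in 272.528 g formula = 9.90 wt% Al.
Second mineral: 53.964 g Al in 101.961 g formula = 52.93 wt% Al.
9.90% − 52.93% gives a difference of -43.03 percentage points.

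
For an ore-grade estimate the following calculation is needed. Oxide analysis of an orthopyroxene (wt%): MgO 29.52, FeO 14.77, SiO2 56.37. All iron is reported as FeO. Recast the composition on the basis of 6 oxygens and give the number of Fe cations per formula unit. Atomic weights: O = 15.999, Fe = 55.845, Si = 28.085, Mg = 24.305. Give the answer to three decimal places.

29.52 wt% MgO ÷ 40.304 g/mol = 0.73243 mol, giving 0.73243 Mg and 0.73243 O.
14.77 wt% FeO ÷ 71.844 g/mol = 0.20558 mol, giving 0.20558 Fe and 0.20558 O.
56.37 wt% SiO2 ÷ 60.083 g/mol = 0.93820 mol, giving 0.93820 Si and 1.87640 O.
Oxygen sums to 2.81441; scaling by 6/2.81441 = 2.13189 puts the formula on 6 O.
Fe: 0.20558 × 2.13189 = 0.438 atoms per formula unit.

0.438 Fe apfu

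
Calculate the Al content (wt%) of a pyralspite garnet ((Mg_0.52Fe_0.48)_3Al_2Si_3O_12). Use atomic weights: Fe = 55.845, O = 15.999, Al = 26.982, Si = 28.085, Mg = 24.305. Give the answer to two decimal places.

12.03 wt%

Formula mass = 1.56·24.305 + 1.44·55.845 + 2·26.982 + 3·28.085 + 12·15.999 = 448.540 g/mol, of which 53.964 g is Al.
So Al makes up 53.964/448.540 = 0.1203 of the mass, i.e. 12.03%.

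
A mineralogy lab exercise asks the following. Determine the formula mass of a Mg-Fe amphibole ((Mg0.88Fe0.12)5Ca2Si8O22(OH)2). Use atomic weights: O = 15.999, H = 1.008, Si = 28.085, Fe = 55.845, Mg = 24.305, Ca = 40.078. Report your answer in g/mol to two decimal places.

831.28 g/mol

The formula mass is the sum 4.40·24.305 + 0.60·55.845 + 2·40.078 + 8·28.085 + 24·15.999 + 2·1.008.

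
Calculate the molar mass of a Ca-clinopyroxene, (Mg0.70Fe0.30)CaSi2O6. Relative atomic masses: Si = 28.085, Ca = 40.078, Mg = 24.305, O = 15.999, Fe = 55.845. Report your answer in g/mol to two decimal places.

The formula mass is the sum 0.70*24.305 + 0.30*55.845 + 1*40.078 + 2*28.085 + 6*15.999.

226.01 g/mol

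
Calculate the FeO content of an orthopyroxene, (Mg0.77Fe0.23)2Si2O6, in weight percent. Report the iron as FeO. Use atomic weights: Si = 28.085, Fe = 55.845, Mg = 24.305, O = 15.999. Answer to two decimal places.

Formula mass = 215.282 g/mol.
0.46 Fe → 0.4600 mol FeO per formula unit; M(FeO) = 71.844, so FeO mass = 33.048 g.
33.048/215.282 × 100 = 15.35 wt%.

15.35 wt%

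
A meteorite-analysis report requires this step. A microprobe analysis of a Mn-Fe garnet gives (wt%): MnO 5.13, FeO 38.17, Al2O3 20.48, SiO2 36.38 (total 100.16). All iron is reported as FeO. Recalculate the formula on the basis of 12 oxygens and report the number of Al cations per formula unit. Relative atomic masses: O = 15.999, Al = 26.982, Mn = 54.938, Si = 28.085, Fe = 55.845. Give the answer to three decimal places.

1.994 Al apfu

5.13 wt% MnO ÷ 70.937 g/mol = 0.07232 mol, giving 0.07232 Mn and 0.07232 O.
38.17 wt% FeO ÷ 71.844 g/mol = 0.53129 mol, giving 0.53129 Fe and 0.53129 O.
20.48 wt% Al2O3 ÷ 101.961 g/mol = 0.20086 mol, giving 0.40172 Al and 0.60258 O.
36.38 wt% SiO2 ÷ 60.083 g/mol = 0.60550 mol, giving 0.60550 Si and 1.21100 O.
Oxygen sums to 2.41719; scaling by 12/2.41719 = 4.96444 puts the formula on 12 O.
Al: 0.40172 × 4.96444 = 1.994 atoms per formula unit.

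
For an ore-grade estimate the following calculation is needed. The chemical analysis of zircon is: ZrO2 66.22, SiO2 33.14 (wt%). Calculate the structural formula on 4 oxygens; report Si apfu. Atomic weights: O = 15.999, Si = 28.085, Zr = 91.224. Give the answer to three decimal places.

1.013 Si apfu

66.22 wt% ZrO2 ÷ 123.222 g/mol = 0.53740 mol, giving 0.53740 Zr and 1.07480 O.
33.14 wt% SiO2 ÷ 60.083 g/mol = 0.55157 mol, giving 0.55157 Si and 1.10314 O.
Oxygen sums to 2.17794; scaling by 4/2.17794 = 1.83660 puts the formula on 4 O.
Si: 0.55157 × 1.83660 = 1.013 atoms per formula unit.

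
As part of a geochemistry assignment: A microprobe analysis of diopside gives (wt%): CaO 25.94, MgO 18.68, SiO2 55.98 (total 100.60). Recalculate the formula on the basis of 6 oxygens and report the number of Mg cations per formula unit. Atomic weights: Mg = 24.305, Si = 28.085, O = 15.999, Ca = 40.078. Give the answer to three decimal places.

0.997 Mg apfu

CaO (M=56.077): mol = 0.46258; Ca = 0.46258, O = 0.46258.
MgO (M=40.304): mol = 0.46348; Mg = 0.46348, O = 0.46348.
SiO2 (M=60.083): mol = 0.93171; Si = 0.93171, O = 1.86342.
ΣO = 2.78948; factor = 6/ΣO = 2.15094.
Mg apfu = 0.46348 × 2.15094 = 0.997.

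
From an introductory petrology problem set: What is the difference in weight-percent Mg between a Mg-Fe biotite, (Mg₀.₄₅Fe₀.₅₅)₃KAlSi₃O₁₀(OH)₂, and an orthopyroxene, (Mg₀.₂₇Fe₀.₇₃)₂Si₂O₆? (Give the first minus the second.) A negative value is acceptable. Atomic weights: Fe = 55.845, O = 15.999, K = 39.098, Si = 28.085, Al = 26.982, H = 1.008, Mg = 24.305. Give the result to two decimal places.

M((Mg₀.₄₅Fe₀.₅₅)₃KAlSi₃O₁₀(OH)₂) = 469.295 g/mol, so wt% Mg = 32.812/469.295 × 100 = 6.99%.
M((Mg₀.₂₇Fe₀.₇₃)₂Si₂O₆) = 246.822 g/mol, so wt% Mg = 13.125/246.822 × 100 = 5.32%.
6.99 − 5.32 = 1.67 pp.

1.67 percentage points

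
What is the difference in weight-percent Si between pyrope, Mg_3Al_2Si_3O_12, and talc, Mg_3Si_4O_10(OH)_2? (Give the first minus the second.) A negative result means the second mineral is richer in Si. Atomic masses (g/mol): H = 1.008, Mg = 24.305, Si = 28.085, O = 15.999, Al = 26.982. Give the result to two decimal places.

M(Mg_3Al_2Si_3O_12) = 403.122 g/mol, so wt% Si = 84.255/403.122 × 100 = 20.90%.
M(Mg_3Si_4O_10(OH)_2) = 379.259 g/mol, so wt% Si = 112.340/379.259 × 100 = 29.62%.
20.90 − 29.62 = -8.72 pp.

-8.72 percentage points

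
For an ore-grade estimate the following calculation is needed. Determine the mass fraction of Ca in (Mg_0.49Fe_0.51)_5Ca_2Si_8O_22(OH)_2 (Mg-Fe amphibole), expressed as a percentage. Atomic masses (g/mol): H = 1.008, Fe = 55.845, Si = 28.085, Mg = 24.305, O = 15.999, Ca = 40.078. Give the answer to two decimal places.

8.98 weight percent

M((Mg_0.49Fe_0.51)_5Ca_2Si_8O_22(OH)_2) = 892.780 g/mol.
Ca contributes 2 × 40.078 = 80.156 g per mole.
80.156/892.780 = 0.0898 → 8.98%.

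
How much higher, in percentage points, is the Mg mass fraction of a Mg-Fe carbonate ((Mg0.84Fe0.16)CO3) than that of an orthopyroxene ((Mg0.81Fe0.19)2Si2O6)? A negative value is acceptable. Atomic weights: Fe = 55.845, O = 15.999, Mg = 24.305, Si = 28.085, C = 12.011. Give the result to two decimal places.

4.34 percentage points

M((Mg0.84Fe0.16)CO3) = 89.359 g/mol, so wt% Mg = 20.416/89.359 × 100 = 22.85%.
M((Mg0.81Fe0.19)2Si2O6) = 212.759 g/mol, so wt% Mg = 39.374/212.759 × 100 = 18.51%.
22.85 − 18.51 = 4.34 pp.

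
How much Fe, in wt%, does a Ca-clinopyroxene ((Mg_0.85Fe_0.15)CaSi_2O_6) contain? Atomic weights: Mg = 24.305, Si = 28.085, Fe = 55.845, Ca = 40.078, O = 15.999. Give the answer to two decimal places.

Molar mass of (Mg_0.85Fe_0.15)CaSi_2O_6: 0.85·24.305 + 0.15·55.845 + 1·40.078 + 2·28.085 + 6·15.999 = 221.278 g/mol.
Mass of Fe per formula unit: 0.15 × 55.845 = 8.377 g.
Weight fraction Fe = 8.377 / 221.278 = 0.0379.

3.79 wt%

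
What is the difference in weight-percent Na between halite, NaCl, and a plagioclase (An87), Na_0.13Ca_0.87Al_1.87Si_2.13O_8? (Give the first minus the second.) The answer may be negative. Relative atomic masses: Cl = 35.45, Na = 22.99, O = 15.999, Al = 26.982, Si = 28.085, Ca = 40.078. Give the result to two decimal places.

M(NaCl) = 58.440 g/mol, so wt% Na = 22.990/58.440 × 100 = 39.34%.
M(Na_0.13Ca_0.87Al_1.87Si_2.13O_8) = 276.126 g/mol, so wt% Na = 2.989/276.126 × 100 = 1.08%.
39.34 − 1.08 = 38.26 pp.

38.26 percentage points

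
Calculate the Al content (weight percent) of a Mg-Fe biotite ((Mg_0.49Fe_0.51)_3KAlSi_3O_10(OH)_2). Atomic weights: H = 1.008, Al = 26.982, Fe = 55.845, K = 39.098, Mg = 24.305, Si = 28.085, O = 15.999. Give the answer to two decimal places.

5.80 weight percent

M((Mg_0.49Fe_0.51)_3KAlSi_3O_10(OH)_2) = 465.510 g/mol.
Al contributes 1 × 26.982 = 26.982 g per mole.
26.982/465.510 = 0.0580 → 5.80%.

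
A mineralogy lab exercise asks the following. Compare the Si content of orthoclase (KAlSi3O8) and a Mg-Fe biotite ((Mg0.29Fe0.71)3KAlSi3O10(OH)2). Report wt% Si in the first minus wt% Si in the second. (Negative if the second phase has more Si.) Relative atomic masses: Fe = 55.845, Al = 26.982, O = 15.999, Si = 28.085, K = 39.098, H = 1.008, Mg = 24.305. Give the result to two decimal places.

First mineral: 84.255 g Si in 278.327 g formula = 30.27 wt% Si.
Second mineral: 84.255 g Si in 484.434 g formula = 17.39 wt% Si.
30.27% − 17.39% gives a difference of 12.88 percentage points.

12.88 percentage points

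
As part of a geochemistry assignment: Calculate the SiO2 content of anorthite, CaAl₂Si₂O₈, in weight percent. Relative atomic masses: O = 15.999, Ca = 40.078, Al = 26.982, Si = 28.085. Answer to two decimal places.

43.19 wt%

Formula mass = 278.204 g/mol.
2 Si → 2.0000 mol SiO2 per formula unit; M(SiO2) = 60.083, so SiO2 mass = 120.166 g.
120.166/278.204 × 100 = 43.19 wt%.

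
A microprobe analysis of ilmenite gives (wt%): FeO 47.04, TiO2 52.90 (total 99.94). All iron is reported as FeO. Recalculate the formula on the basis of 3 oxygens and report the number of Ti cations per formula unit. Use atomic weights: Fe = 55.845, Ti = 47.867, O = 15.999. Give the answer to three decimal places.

1.004 Ti apfu

FeO (M=71.844): mol = 0.65475; Fe = 0.65475, O = 0.65475.
TiO2 (M=79.865): mol = 0.66237; Ti = 0.66237, O = 1.32474.
ΣO = 1.97949; factor = 3/ΣO = 1.51554.
Ti apfu = 0.66237 × 1.51554 = 1.004.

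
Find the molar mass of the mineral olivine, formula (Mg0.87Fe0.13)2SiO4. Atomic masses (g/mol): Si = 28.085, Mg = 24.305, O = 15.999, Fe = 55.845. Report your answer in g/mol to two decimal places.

The formula mass is the sum 1.74*24.305 + 0.26*55.845 + 1*28.085 + 4*15.999.

148.89 g/mol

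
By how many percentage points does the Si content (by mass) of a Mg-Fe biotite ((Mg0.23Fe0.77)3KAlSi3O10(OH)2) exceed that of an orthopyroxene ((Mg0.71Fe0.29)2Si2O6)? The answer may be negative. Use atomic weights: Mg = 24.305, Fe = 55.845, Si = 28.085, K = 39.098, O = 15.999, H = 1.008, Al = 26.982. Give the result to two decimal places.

-8.45 percentage points

Si in (Mg0.23Fe0.77)3KAlSi3O10(OH)2: molar mass 490.111 g/mol; 3×28.085 = 84.255 g → 17.19 wt%.
Si in (Mg0.71Fe0.29)2Si2O6: molar mass 219.067 g/mol; 2×28.085 = 56.170 g → 25.64 wt%.
Difference = 17.19 − 25.64 = -8.45 percentage points.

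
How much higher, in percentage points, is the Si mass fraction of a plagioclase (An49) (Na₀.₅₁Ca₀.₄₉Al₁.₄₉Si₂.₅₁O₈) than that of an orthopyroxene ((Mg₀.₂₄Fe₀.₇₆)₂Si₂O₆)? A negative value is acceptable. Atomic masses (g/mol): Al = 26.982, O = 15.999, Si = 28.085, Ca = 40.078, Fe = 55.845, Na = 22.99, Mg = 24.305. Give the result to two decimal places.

3.52 percentage points

M(Na₀.₅₁Ca₀.₄₉Al₁.₄₉Si₂.₅₁O₈) = 270.052 g/mol, so wt% Si = 70.493/270.052 × 100 = 26.10%.
M((Mg₀.₂₄Fe₀.₇₆)₂Si₂O₆) = 248.715 g/mol, so wt% Si = 56.170/248.715 × 100 = 22.58%.
26.10 − 22.58 = 3.52 pp.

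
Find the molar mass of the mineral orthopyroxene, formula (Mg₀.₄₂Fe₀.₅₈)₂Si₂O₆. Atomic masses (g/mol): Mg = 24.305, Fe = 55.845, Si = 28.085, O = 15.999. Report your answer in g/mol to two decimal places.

The formula mass is the sum 0.84*24.305 + 1.16*55.845 + 2*28.085 + 6*15.999.

237.36 g/mol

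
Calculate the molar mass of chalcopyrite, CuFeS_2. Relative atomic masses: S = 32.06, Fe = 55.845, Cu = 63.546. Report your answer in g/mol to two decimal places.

183.51 g/mol

M = 1×63.546 + 1×55.845 + 2×32.06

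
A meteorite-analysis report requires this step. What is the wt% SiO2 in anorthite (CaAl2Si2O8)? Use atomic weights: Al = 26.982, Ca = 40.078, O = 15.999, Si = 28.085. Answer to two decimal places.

43.19 wt%

Molar mass of CaAl2Si2O8 = 1·40.078 + 2·26.982 + 2·28.085 + 8·15.999 = 278.204 g/mol.
Each formula unit contains 2 Si, equivalent to 2/1 = 2.0000 mol SiO2.
M(SiO2) = 1×28.085 + 2×15.999 = 60.083 g/mol.
Mass of SiO2 per formula unit = 2.0000 × 60.083 = 120.166 g.
SiO2 wt% = 120.166 / 278.204 × 100 = 43.19%.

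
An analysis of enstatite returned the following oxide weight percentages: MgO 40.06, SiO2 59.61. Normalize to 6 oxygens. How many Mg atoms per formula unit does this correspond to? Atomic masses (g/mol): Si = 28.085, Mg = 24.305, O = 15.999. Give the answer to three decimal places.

MgO: 40.06/40.304 = 0.99395 mol → 0.99395 mol Mg, 0.99395 mol O.
SiO2: 59.61/60.083 = 0.99213 mol → 0.99213 mol Si, 1.98426 mol O.
Total oxygen = 2.97821 mol. Normalization factor = 6/2.97821 = 2.01463.
Mg per 6 O = 0.99395 × 2.01463 = 2.002.

2.002 Mg apfu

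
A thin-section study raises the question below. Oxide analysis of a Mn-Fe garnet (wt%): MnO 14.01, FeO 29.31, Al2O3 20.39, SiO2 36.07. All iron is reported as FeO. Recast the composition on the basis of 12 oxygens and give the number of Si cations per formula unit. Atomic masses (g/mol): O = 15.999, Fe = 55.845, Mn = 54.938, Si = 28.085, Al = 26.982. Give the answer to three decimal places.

MnO: 14.01/70.937 = 0.19750 mol → 0.19750 mol Mn, 0.19750 mol O.
FeO: 29.31/71.844 = 0.40797 mol → 0.40797 mol Fe, 0.40797 mol O.
Al2O3: 20.39/101.961 = 0.19998 mol → 0.39996 mol Al, 0.59994 mol O.
SiO2: 36.07/60.083 = 0.60034 mol → 0.60034 mol Si, 1.20068 mol O.
Total oxygen = 2.40609 mol. Normalization factor = 12/2.40609 = 4.98734.
Si per 12 O = 0.60034 × 4.98734 = 2.994.

2.994 Si apfu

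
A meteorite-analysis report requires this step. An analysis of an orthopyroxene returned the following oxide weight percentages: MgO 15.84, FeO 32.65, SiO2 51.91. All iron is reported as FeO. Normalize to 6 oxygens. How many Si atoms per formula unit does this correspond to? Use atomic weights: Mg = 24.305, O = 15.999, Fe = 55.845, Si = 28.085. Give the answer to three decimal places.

15.84 wt% MgO ÷ 40.304 g/mol = 0.39301 mol, giving 0.39301 Mg and 0.39301 O.
32.65 wt% FeO ÷ 71.844 g/mol = 0.45446 mol, giving 0.45446 Fe and 0.45446 O.
51.91 wt% SiO2 ÷ 60.083 g/mol = 0.86397 mol, giving 0.86397 Si and 1.72794 O.
Oxygen sums to 2.57541; scaling by 6/2.57541 = 2.32973 puts the formula on 6 O.
Si: 0.86397 × 2.32973 = 2.013 atoms per formula unit.

2.013 Si apfu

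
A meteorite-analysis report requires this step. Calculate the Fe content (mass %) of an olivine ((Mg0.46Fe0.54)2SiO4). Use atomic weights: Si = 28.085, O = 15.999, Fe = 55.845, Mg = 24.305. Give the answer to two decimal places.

34.51 mass %

M((Mg0.46Fe0.54)2SiO4) = 174.754 g/mol.
Fe contributes 1.08 × 55.845 = 60.313 g per mole.
60.313/174.754 = 0.3451 → 34.51%.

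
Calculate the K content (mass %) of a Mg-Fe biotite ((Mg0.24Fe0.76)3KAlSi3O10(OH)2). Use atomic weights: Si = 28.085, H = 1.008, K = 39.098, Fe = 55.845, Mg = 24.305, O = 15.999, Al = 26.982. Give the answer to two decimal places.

7.99 mass %

Formula mass = 0.72·24.305 + 2.28·55.845 + 1·39.098 + 1·26.982 + 3·28.085 + 12·15.999 + 2·1.008 = 489.165 g/mol, of which 39.098 g is K.
So K makes up 39.098/489.165 = 0.0799 of the mass, i.e. 7.99%.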